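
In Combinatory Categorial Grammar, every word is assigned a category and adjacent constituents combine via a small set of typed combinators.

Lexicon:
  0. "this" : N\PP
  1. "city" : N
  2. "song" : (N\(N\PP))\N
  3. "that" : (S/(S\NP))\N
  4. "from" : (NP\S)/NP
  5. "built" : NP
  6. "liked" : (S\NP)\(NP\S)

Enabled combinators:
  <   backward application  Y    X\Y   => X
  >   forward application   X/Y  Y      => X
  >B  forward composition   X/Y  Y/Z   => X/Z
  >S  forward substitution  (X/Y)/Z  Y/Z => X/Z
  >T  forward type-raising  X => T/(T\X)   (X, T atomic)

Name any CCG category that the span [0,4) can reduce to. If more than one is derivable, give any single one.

S/(S\NP)

[0,7] S   >
  [0,4] S/(S\NP)   <
    [0,3] N   <
      [0,1] "this" : N\PP
      [1,3] N\(N\PP)   <
        [1,2] "city" : N
        [2,3] "song" : (N\(N\PP))\N
    [3,4] "that" : (S/(S\NP))\N
  [4,7] S\NP   <
    [4,6] NP\S   >
      [4,5] "from" : (NP\S)/NP
      [5,6] "built" : NP
    [6,7] "liked" : (S\NP)\(NP\S)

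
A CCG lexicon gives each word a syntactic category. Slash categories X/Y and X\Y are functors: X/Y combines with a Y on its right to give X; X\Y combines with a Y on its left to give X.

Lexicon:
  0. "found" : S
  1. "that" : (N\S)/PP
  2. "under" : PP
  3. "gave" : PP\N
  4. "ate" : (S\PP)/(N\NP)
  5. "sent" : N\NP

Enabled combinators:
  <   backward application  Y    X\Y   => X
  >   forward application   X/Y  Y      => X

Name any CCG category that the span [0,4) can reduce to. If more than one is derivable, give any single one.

PP

[0,6] S   <
  [0,4] PP   <
    [0,3] N   <
      [0,1] "found" : S
      [1,3] N\S   >
        [1,2] "that" : (N\S)/PP
        [2,3] "under" : PP
    [3,4] "gave" : PP\N
  [4,6] S\PP   >
    [4,5] "ate" : (S\PP)/(N\NP)
    [5,6] "sent" : N\NP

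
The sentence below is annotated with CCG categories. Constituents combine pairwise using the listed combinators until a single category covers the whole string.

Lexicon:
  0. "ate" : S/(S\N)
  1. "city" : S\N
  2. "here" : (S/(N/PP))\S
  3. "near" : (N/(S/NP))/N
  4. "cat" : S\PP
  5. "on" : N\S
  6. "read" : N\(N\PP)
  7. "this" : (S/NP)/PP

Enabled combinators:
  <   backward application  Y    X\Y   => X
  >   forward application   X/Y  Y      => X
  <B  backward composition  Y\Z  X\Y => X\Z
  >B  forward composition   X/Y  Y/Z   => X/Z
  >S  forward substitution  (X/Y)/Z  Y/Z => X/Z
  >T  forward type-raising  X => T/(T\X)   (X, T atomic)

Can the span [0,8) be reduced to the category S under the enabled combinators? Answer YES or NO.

YES

[0,8] S   >
  [0,3] S/(N/PP)   <
    [0,2] S   >
      [0,1] "ate" : S/(S\N)
      [1,2] "city" : S\N
    [2,3] "here" : (S/(N/PP))\S
  [3,8] N/PP   >B
    [3,7] N/(S/NP)   >
      [3,4] "near" : (N/(S/NP))/N
      [4,7] N   <
        [4,6] N\PP   <B
          [4,5] "cat" : S\PP
          [5,6] "on" : N\S
        [6,7] "read" : N\(N\PP)
    [7,8] "this" : (S/NP)/PP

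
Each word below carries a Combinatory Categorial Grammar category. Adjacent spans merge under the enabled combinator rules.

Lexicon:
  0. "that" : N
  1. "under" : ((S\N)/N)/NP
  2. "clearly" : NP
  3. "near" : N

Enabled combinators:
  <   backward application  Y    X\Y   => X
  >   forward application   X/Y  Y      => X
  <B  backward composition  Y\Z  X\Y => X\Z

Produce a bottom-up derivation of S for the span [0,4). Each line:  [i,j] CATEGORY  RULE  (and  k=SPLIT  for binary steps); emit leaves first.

[0,1] N  lex  "that"
[1,2] ((S\N)/N)/NP  lex  "under"
[2,3] NP  lex  "clearly"
[1,3] (S\N)/N  >  k=2
[3,4] N  lex  "near"
[1,4] S\N  >  k=3
[0,4] S  <  k=1

[0,4] S   <
  [0,1] "that" : N
  [1,4] S\N   >
    [1,3] (S\N)/N   >
      [1,2] "under" : ((S\N)/N)/NP
      [2,3] "clearly" : NP
    [3,4] "near" : N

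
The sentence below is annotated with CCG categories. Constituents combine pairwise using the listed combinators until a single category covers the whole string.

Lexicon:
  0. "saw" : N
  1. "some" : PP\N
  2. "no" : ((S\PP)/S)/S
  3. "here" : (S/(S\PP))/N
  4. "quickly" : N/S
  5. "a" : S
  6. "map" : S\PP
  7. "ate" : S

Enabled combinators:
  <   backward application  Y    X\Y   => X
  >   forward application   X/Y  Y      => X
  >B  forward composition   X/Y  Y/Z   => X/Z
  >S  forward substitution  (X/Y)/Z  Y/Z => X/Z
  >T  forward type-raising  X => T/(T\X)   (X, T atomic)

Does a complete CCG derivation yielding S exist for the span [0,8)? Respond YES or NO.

YES

[0,8] S   <
  [0,2] PP   >
    [0,1] PP/(PP\N)   >T
      [0,1] "saw" : N
    [1,2] "some" : PP\N
  [2,8] S\PP   >
    [2,7] (S\PP)/S   >
      [2,3] "no" : ((S\PP)/S)/S
      [3,7] S   >
        [3,6] S/(S\PP)   >
          [3,4] "here" : (S/(S\PP))/N
          [4,6] N   >
            [4,5] "quickly" : N/S
            [5,6] "a" : S
        [6,7] "map" : S\PP
    [7,8] "ate" : S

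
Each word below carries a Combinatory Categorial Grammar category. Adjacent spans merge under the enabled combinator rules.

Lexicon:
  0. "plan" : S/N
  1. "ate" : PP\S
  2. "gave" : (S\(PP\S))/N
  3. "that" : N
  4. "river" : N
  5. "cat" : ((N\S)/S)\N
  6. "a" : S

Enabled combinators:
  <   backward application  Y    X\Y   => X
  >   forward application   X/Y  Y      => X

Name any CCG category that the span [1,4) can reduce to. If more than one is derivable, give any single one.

S

[0,7] S   >
  [0,1] "plan" : S/N
  [1,7] N   <
    [1,4] S   <
      [1,2] "ate" : PP\S
      [2,4] S\(PP\S)   >
        [2,3] "gave" : (S\(PP\S))/N
        [3,4] "that" : N
    [4,7] N\S   >
      [4,6] (N\S)/S   <
        [4,5] "river" : N
        [5,6] "cat" : ((N\S)/S)\N
      [6,7] "a" : S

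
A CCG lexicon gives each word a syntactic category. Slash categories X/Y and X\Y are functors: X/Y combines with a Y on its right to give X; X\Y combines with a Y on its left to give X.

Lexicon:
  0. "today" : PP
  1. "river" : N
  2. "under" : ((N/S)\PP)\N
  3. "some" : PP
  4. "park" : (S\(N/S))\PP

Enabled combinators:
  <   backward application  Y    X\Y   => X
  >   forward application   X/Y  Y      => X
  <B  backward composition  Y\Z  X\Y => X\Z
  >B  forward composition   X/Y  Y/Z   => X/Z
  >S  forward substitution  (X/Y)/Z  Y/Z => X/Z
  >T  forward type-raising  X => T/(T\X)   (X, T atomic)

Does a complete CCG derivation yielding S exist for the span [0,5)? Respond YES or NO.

[0,5] S   >
  [0,1] S/(S\PP)   >T
    [0,1] "today" : PP
  [1,5] S\PP   <B
    [1,3] (N/S)\PP   <
      [1,2] "river" : N
      [2,3] "under" : ((N/S)\PP)\N
    [3,5] S\(N/S)   <
      [3,4] "some" : PP
      [4,5] "park" : (S\(N/S))\PP

YES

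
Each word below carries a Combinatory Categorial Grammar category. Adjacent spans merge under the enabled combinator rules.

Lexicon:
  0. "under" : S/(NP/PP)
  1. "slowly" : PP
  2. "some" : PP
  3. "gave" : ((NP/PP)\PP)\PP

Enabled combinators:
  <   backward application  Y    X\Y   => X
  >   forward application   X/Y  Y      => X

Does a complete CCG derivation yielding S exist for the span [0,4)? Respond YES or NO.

YES

[0,4] S   >
  [0,1] "under" : S/(NP/PP)
  [1,4] NP/PP   <
    [1,2] "slowly" : PP
    [2,4] (NP/PP)\PP   <
      [2,3] "some" : PP
      [3,4] "gave" : ((NP/PP)\PP)\PP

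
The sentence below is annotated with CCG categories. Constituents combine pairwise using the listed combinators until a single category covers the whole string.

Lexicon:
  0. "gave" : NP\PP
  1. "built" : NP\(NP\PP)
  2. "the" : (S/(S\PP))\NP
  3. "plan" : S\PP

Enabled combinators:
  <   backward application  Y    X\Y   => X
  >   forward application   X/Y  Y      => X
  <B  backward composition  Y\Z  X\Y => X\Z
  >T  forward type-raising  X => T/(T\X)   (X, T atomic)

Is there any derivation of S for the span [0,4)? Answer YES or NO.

[0,4] S   >
  [0,3] S/(S\PP)   <
    [0,2] NP   <
      [0,1] "gave" : NP\PP
      [1,2] "built" : NP\(NP\PP)
    [2,3] "the" : (S/(S\PP))\NP
  [3,4] "plan" : S\PP

YES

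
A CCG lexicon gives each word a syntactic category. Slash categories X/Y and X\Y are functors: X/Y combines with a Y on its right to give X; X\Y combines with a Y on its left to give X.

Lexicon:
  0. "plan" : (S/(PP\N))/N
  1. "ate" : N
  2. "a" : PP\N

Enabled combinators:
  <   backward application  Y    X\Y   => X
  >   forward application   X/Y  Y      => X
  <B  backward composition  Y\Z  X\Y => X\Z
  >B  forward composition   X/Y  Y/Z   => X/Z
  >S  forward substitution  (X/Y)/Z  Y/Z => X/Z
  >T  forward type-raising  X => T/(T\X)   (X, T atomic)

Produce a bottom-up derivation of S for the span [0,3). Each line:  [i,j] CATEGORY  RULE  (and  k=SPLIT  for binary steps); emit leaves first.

[0,1] (S/(PP\N))/N  lex  "plan"
[1,2] N  lex  "ate"
[0,2] S/(PP\N)  >  k=1
[2,3] PP\N  lex  "a"
[0,3] S  >  k=2

[0,3] S   >
  [0,2] S/(PP\N)   >
    [0,1] "plan" : (S/(PP\N))/N
    [1,2] "ate" : N
  [2,3] "a" : PP\N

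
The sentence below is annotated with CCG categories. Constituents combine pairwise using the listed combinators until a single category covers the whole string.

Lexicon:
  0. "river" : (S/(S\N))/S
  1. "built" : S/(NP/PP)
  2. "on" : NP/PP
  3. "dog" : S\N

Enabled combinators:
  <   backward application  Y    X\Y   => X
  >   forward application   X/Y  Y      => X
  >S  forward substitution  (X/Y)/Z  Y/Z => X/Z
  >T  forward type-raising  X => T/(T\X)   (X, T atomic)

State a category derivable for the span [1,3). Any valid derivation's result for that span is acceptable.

[0,4] S   >
  [0,3] S/(S\N)   >
    [0,1] "river" : (S/(S\N))/S
    [1,3] S   >
      [1,2] "built" : S/(NP/PP)
      [2,3] "on" : NP/PP
  [3,4] "dog" : S\N

S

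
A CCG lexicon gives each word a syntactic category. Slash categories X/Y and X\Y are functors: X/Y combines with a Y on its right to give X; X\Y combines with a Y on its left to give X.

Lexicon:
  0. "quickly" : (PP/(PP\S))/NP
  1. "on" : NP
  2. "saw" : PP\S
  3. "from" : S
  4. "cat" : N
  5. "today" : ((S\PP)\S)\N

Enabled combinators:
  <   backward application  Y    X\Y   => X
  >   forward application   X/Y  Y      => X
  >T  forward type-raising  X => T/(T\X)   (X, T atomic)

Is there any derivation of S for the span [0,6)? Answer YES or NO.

[0,6] S   <
  [0,3] PP   >
    [0,2] PP/(PP\S)   >
      [0,1] "quickly" : (PP/(PP\S))/NP
      [1,2] "on" : NP
    [2,3] "saw" : PP\S
  [3,6] S\PP   <
    [3,4] "from" : S
    [4,6] (S\PP)\S   <
      [4,5] "cat" : N
      [5,6] "today" : ((S\PP)\S)\N

YES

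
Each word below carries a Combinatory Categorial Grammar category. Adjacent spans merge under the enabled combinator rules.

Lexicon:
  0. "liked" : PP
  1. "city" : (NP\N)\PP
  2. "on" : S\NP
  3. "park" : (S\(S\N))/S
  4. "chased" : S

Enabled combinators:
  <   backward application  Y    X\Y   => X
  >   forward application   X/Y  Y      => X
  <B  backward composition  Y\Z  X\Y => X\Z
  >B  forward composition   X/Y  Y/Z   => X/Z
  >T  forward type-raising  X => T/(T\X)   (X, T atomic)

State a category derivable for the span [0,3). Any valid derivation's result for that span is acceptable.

[0,5] S   <
  [0,3] S\N   <B
    [0,2] NP\N   <
      [0,1] "liked" : PP
      [1,2] "city" : (NP\N)\PP
    [2,3] "on" : S\NP
  [3,5] S\(S\N)   >
    [3,4] "park" : (S\(S\N))/S
    [4,5] "chased" : S

S\N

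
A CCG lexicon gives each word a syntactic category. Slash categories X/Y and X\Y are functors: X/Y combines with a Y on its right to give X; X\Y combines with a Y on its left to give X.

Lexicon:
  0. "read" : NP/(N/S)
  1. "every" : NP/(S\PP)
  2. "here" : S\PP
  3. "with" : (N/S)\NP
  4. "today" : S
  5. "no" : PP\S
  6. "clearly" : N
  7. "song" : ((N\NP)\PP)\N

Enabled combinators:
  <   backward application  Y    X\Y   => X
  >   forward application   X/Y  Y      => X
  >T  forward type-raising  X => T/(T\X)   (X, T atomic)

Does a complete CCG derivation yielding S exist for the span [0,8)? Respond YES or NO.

NO

NP/(N/S) NP/(S\PP) S\PP (N/S)\NP S PP\S N ((N\NP)\PP)\N
CKY chart[0,8] = {N, N/(N\N), NP/(NP\N), PP/(PP\N), S/(S\N)}; S ∉ chart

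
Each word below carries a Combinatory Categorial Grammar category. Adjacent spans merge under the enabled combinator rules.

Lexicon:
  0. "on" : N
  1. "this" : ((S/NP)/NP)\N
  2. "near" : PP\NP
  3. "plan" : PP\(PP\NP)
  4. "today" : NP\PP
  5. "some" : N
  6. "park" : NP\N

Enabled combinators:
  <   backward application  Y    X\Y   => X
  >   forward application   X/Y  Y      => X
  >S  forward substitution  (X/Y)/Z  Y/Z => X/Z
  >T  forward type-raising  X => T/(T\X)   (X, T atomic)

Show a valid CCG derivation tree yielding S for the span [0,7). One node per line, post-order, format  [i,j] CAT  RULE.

[0,1] N  lex  "on"
[1,2] ((S/NP)/NP)\N  lex  "this"
[0,2] (S/NP)/NP  <  k=1
[2,3] PP\NP  lex  "near"
[3,4] PP\(PP\NP)  lex  "plan"
[2,4] PP  <  k=3
[4,5] NP\PP  lex  "today"
[2,5] NP  <  k=4
[0,5] S/NP  >  k=2
[5,6] N  lex  "some"
[5,6] NP/(NP\N)  >T
[6,7] NP\N  lex  "park"
[5,7] NP  >  k=6
[0,7] S  >  k=5

[0,7] S   >
  [0,5] S/NP   >
    [0,2] (S/NP)/NP   <
      [0,1] "on" : N
      [1,2] "this" : ((S/NP)/NP)\N
    [2,5] NP   <
      [2,4] PP   <
        [2,3] "near" : PP\NP
        [3,4] "plan" : PP\(PP\NP)
      [4,5] "today" : NP\PP
  [5,7] NP   >
    [5,6] NP/(NP\N)   >T
      [5,6] "some" : N
    [6,7] "park" : NP\N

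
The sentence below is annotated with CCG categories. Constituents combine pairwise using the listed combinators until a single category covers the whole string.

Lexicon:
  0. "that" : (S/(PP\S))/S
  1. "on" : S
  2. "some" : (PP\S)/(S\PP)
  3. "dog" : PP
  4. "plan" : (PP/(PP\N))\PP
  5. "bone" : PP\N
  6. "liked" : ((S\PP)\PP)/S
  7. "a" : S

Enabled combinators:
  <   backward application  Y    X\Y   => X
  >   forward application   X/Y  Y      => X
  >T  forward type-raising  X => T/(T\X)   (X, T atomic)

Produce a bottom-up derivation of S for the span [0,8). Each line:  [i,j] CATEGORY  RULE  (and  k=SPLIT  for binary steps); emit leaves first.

[0,1] (S/(PP\S))/S  lex  "that"
[1,2] S  lex  "on"
[0,2] S/(PP\S)  >  k=1
[2,3] (PP\S)/(S\PP)  lex  "some"
[3,4] PP  lex  "dog"
[4,5] (PP/(PP\N))\PP  lex  "plan"
[3,5] PP/(PP\N)  <  k=4
[5,6] PP\N  lex  "bone"
[3,6] PP  >  k=5
[6,7] ((S\PP)\PP)/S  lex  "liked"
[7,8] S  lex  "a"
[6,8] (S\PP)\PP  >  k=7
[3,8] S\PP  <  k=6
[2,8] PP\S  >  k=3
[0,8] S  >  k=2

[0,8] S   >
  [0,2] S/(PP\S)   >
    [0,1] "that" : (S/(PP\S))/S
    [1,2] "on" : S
  [2,8] PP\S   >
    [2,3] "some" : (PP\S)/(S\PP)
    [3,8] S\PP   <
      [3,6] PP   >
        [3,5] PP/(PP\N)   <
          [3,4] "dog" : PP
          [4,5] "plan" : (PP/(PP\N))\PP
        [5,6] "bone" : PP\N
      [6,8] (S\PP)\PP   >
        [6,7] "liked" : ((S\PP)\PP)/S
        [7,8] "a" : S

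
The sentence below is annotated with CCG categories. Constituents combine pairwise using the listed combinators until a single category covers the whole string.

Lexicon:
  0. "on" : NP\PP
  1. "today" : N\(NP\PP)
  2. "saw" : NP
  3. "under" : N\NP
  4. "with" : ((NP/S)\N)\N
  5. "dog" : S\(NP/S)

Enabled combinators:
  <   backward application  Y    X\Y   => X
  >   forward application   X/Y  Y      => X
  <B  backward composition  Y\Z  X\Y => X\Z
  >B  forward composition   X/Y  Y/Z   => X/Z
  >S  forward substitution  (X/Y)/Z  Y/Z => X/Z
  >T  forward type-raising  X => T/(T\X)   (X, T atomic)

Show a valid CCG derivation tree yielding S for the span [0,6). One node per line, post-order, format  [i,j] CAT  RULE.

[0,1] NP\PP  lex  "on"
[1,2] N\(NP\PP)  lex  "today"
[0,2] N  <  k=1
[2,3] NP  lex  "saw"
[3,4] N\NP  lex  "under"
[2,4] N  <  k=3
[4,5] ((NP/S)\N)\N  lex  "with"
[2,5] (NP/S)\N  <  k=4
[0,5] NP/S  <  k=2
[5,6] S\(NP/S)  lex  "dog"
[0,6] S  <  k=5

[0,6] S   <
  [0,5] NP/S   <
    [0,2] N   <
      [0,1] "on" : NP\PP
      [1,2] "today" : N\(NP\PP)
    [2,5] (NP/S)\N   <
      [2,4] N   <
        [2,3] "saw" : NP
        [3,4] "under" : N\NP
      [4,5] "with" : ((NP/S)\N)\N
  [5,6] "dog" : S\(NP/S)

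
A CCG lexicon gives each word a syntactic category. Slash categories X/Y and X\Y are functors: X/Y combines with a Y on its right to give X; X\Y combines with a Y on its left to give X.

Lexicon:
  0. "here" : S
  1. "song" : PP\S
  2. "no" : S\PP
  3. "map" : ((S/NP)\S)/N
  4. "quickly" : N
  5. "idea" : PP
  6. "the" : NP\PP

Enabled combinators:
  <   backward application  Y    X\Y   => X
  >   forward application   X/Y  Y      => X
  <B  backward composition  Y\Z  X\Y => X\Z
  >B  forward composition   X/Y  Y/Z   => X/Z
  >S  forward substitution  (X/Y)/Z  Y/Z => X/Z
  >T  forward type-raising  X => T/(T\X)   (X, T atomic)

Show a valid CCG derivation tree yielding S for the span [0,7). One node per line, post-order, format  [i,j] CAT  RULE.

[0,7] S   >
  [0,5] S/NP   <
    [0,3] S   <
      [0,2] PP   <
        [0,1] "here" : S
        [1,2] "song" : PP\S
      [2,3] "no" : S\PP
    [3,5] (S/NP)\S   >
      [3,4] "map" : ((S/NP)\S)/N
      [4,5] "quickly" : N
  [5,7] NP   <
    [5,6] "idea" : PP
    [6,7] "the" : NP\PP

[0,1] S  lex  "here"
[1,2] PP\S  lex  "song"
[0,2] PP  <  k=1
[2,3] S\PP  lex  "no"
[0,3] S  <  k=2
[3,4] ((S/NP)\S)/N  lex  "map"
[4,5] N  lex  "quickly"
[3,5] (S/NP)\S  >  k=4
[0,5] S/NP  <  k=3
[5,6] PP  lex  "idea"
[6,7] NP\PP  lex  "the"
[5,7] NP  <  k=6
[0,7] S  >  k=5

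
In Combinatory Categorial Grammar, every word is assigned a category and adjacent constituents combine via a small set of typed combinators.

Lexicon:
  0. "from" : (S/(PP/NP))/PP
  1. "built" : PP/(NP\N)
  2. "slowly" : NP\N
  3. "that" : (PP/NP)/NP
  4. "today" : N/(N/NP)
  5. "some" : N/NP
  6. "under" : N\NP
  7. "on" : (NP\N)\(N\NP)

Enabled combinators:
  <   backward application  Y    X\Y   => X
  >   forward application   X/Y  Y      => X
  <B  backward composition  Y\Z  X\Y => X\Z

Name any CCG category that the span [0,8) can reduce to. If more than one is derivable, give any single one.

S

[0,8] S   >
  [0,3] S/(PP/NP)   >
    [0,1] "from" : (S/(PP/NP))/PP
    [1,3] PP   >
      [1,2] "built" : PP/(NP\N)
      [2,3] "slowly" : NP\N
  [3,8] PP/NP   >
    [3,4] "that" : (PP/NP)/NP
    [4,8] NP   <
      [4,6] N   >
        [4,5] "today" : N/(N/NP)
        [5,6] "some" : N/NP
      [6,8] NP\N   <
        [6,7] "under" : N\NP
        [7,8] "on" : (NP\N)\(N\NP)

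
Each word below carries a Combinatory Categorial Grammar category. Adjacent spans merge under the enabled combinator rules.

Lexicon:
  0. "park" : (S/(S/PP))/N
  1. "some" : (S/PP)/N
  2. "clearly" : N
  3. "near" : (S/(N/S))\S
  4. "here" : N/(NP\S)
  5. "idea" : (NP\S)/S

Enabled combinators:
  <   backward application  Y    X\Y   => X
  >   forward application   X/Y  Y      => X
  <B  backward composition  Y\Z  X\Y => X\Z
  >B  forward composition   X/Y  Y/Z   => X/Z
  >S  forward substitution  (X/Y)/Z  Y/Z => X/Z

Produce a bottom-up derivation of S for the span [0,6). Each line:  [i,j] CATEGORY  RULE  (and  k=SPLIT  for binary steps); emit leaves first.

[0,1] (S/(S/PP))/N  lex  "park"
[1,2] (S/PP)/N  lex  "some"
[0,2] S/N  >S  k=1
[2,3] N  lex  "clearly"
[0,3] S  >  k=2
[3,4] (S/(N/S))\S  lex  "near"
[0,4] S/(N/S)  <  k=3
[4,5] N/(NP\S)  lex  "here"
[5,6] (NP\S)/S  lex  "idea"
[4,6] N/S  >B  k=5
[0,6] S  >  k=4

[0,6] S   >
  [0,4] S/(N/S)   <
    [0,3] S   >
      [0,2] S/N   >S
        [0,1] "park" : (S/(S/PP))/N
        [1,2] "some" : (S/PP)/N
      [2,3] "clearly" : N
    [3,4] "near" : (S/(N/S))\S
  [4,6] N/S   >B
    [4,5] "here" : N/(NP\S)
    [5,6] "idea" : (NP\S)/S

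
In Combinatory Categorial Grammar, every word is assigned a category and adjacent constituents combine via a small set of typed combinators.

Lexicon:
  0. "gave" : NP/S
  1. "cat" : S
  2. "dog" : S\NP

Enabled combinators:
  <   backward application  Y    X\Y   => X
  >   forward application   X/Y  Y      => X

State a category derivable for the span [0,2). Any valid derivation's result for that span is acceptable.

[0,3] S   <
  [0,2] NP   >
    [0,1] "gave" : NP/S
    [1,2] "cat" : S
  [2,3] "dog" : S\NP

NP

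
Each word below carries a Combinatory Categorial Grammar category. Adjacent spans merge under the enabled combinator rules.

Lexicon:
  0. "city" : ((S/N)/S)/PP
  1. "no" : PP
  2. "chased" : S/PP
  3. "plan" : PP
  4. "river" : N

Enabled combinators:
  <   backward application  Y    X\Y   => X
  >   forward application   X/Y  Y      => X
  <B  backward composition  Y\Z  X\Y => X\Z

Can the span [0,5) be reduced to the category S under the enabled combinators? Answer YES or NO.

[0,5] S   >
  [0,4] S/N   >
    [0,2] (S/N)/S   >
      [0,1] "city" : ((S/N)/S)/PP
      [1,2] "no" : PP
    [2,4] S   >
      [2,3] "chased" : S/PP
      [3,4] "plan" : PP
  [4,5] "river" : N

YES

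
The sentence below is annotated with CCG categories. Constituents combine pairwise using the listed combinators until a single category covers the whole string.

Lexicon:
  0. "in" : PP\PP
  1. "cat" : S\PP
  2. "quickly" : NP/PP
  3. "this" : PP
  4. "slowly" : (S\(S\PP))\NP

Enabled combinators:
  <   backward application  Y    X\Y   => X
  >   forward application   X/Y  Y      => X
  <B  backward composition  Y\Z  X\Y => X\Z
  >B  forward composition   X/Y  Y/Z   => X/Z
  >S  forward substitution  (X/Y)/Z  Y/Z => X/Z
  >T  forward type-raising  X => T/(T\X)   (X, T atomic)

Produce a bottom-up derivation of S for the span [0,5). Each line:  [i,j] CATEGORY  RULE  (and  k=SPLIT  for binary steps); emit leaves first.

[0,1] PP\PP  lex  "in"
[1,2] S\PP  lex  "cat"
[0,2] S\PP  <B  k=1
[2,3] NP/PP  lex  "quickly"
[3,4] PP  lex  "this"
[2,4] NP  >  k=3
[4,5] (S\(S\PP))\NP  lex  "slowly"
[2,5] S\(S\PP)  <  k=4
[0,5] S  <  k=2

[0,5] S   <
  [0,2] S\PP   <B
    [0,1] "in" : PP\PP
    [1,2] "cat" : S\PP
  [2,5] S\(S\PP)   <
    [2,4] NP   >
      [2,3] "quickly" : NP/PP
      [3,4] "this" : PP
    [4,5] "slowly" : (S\(S\PP))\NP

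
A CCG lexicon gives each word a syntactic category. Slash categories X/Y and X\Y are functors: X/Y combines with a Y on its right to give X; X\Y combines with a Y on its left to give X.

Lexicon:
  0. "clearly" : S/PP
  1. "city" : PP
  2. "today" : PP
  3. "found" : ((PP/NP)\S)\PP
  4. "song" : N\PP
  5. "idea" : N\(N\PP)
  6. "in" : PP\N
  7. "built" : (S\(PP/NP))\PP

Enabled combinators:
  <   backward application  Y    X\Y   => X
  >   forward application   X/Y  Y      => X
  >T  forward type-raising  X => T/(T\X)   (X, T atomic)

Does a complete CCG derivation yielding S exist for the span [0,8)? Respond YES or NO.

[0,8] S   <
  [0,4] PP/NP   <
    [0,2] S   >
      [0,1] "clearly" : S/PP
      [1,2] "city" : PP
    [2,4] (PP/NP)\S   <
      [2,3] "today" : PP
      [3,4] "found" : ((PP/NP)\S)\PP
  [4,8] S\(PP/NP)   <
    [4,7] PP   <
      [4,6] N   <
        [4,5] "song" : N\PP
        [5,6] "idea" : N\(N\PP)
      [6,7] "in" : PP\N
    [7,8] "built" : (S\(PP/NP))\PP

YES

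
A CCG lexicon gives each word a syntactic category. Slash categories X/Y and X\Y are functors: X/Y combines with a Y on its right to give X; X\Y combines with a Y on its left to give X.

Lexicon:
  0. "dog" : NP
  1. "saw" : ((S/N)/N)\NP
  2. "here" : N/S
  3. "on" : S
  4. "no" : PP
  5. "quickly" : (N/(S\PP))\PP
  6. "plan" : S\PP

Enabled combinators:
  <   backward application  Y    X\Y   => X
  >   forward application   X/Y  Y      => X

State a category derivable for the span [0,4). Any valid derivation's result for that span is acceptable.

S/N

[0,7] S   >
  [0,4] S/N   >
    [0,2] (S/N)/N   <
      [0,1] "dog" : NP
      [1,2] "saw" : ((S/N)/N)\NP
    [2,4] N   >
      [2,3] "here" : N/S
      [3,4] "on" : S
  [4,7] N   >
    [4,6] N/(S\PP)   <
      [4,5] "no" : PP
      [5,6] "quickly" : (N/(S\PP))\PP
    [6,7] "plan" : S\PP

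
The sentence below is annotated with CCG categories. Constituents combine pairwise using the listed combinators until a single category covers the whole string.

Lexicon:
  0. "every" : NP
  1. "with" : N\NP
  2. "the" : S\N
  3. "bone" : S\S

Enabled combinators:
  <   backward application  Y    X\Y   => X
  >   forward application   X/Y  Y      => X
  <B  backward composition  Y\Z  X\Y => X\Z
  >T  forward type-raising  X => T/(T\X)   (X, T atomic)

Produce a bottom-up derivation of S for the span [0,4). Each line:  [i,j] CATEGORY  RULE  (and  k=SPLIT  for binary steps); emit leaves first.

[0,1] NP  lex  "every"
[1,2] N\NP  lex  "with"
[2,3] S\N  lex  "the"
[3,4] S\S  lex  "bone"
[2,4] S\N  <B  k=3
[1,4] S\NP  <B  k=2
[0,4] S  <  k=1

[0,4] S   <
  [0,1] "every" : NP
  [1,4] S\NP   <B
    [1,2] "with" : N\NP
    [2,4] S\N   <B
      [2,3] "the" : S\N
      [3,4] "bone" : S\S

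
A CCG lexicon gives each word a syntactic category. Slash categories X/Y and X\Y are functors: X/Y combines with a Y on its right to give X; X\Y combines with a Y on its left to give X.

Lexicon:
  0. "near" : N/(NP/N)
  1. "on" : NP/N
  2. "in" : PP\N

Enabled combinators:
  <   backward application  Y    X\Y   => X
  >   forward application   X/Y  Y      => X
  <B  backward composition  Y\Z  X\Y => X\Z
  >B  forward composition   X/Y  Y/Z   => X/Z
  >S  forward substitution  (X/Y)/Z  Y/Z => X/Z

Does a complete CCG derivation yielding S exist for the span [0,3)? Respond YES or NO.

NO

N/(NP/N) NP/N PP\N
CKY chart[0,3] = {PP}; S ∉ chart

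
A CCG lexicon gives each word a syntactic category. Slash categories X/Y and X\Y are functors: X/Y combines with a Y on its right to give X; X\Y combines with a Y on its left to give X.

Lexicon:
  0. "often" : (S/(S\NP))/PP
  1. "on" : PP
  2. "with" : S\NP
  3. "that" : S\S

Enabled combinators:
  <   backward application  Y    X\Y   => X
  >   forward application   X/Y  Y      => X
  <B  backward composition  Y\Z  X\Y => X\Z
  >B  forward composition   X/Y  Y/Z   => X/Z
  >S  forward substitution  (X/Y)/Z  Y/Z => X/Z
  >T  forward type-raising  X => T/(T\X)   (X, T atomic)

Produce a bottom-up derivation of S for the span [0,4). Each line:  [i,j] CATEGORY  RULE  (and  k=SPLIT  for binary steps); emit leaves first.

[0,1] (S/(S\NP))/PP  lex  "often"
[1,2] PP  lex  "on"
[0,2] S/(S\NP)  >  k=1
[2,3] S\NP  lex  "with"
[3,4] S\S  lex  "that"
[2,4] S\NP  <B  k=3
[0,4] S  >  k=2

[0,4] S   >
  [0,2] S/(S\NP)   >
    [0,1] "often" : (S/(S\NP))/PP
    [1,2] "on" : PP
  [2,4] S\NP   <B
    [2,3] "with" : S\NP
    [3,4] "that" : S\S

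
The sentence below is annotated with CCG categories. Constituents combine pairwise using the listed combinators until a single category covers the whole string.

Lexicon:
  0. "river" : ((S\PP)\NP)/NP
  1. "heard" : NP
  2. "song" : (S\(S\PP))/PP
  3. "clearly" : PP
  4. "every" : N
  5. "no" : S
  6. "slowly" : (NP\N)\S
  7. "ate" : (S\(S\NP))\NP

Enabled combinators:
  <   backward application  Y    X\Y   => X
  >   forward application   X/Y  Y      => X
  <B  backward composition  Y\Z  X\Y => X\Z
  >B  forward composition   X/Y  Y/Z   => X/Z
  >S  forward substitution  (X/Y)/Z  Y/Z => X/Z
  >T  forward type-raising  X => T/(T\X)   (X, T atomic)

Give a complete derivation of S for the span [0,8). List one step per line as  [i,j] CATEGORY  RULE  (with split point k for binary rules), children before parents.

[0,1] ((S\PP)\NP)/NP  lex  "river"
[1,2] NP  lex  "heard"
[0,2] (S\PP)\NP  >  k=1
[2,3] (S\(S\PP))/PP  lex  "song"
[3,4] PP  lex  "clearly"
[2,4] S\(S\PP)  >  k=3
[0,4] S\NP  <B  k=2
[4,5] N  lex  "every"
[4,5] NP/(NP\N)  >T
[5,6] S  lex  "no"
[6,7] (NP\N)\S  lex  "slowly"
[5,7] NP\N  <  k=6
[4,7] NP  >  k=5
[7,8] (S\(S\NP))\NP  lex  "ate"
[4,8] S\(S\NP)  <  k=7
[0,8] S  <  k=4

[0,8] S   <
  [0,4] S\NP   <B
    [0,2] (S\PP)\NP   >
      [0,1] "river" : ((S\PP)\NP)/NP
      [1,2] "heard" : NP
    [2,4] S\(S\PP)   >
      [2,3] "song" : (S\(S\PP))/PP
      [3,4] "clearly" : PP
  [4,8] S\(S\NP)   <
    [4,7] NP   >
      [4,5] NP/(NP\N)   >T
        [4,5] "every" : N
      [5,7] NP\N   <
        [5,6] "no" : S
        [6,7] "slowly" : (NP\N)\S
    [7,8] "ate" : (S\(S\NP))\NP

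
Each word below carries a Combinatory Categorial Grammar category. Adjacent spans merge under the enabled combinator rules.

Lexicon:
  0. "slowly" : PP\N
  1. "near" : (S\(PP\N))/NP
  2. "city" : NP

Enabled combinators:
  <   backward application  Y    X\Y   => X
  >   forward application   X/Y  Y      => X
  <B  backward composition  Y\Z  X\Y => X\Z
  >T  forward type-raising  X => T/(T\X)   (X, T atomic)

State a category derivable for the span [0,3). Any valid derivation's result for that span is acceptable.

S

[0,3] S   <
  [0,1] "slowly" : PP\N
  [1,3] S\(PP\N)   >
    [1,2] "near" : (S\(PP\N))/NP
    [2,3] "city" : NP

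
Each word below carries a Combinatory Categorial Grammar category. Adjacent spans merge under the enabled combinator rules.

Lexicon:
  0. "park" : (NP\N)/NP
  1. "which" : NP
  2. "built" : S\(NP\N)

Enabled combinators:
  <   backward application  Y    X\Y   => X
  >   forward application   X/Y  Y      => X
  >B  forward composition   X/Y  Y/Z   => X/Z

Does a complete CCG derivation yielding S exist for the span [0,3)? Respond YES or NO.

YES

[0,3] S   <
  [0,2] NP\N   >
    [0,1] "park" : (NP\N)/NP
    [1,2] "which" : NP
  [2,3] "built" : S\(NP\N)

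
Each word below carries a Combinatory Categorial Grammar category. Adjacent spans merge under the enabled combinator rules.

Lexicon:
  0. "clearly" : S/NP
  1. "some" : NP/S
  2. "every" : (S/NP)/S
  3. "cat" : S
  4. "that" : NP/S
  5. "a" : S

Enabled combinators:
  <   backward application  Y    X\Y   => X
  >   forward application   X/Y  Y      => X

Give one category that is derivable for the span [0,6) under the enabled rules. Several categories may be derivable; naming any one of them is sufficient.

[0,6] S   >
  [0,1] "clearly" : S/NP
  [1,6] NP   >
    [1,2] "some" : NP/S
    [2,6] S   >
      [2,4] S/NP   >
        [2,3] "every" : (S/NP)/S
        [3,4] "cat" : S
      [4,6] NP   >
        [4,5] "that" : NP/S
        [5,6] "a" : S

S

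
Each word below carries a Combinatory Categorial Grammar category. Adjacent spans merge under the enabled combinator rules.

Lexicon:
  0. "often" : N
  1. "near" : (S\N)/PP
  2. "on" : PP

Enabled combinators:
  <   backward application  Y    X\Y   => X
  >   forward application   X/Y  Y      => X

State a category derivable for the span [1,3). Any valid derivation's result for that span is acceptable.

[0,3] S   <
  [0,1] "often" : N
  [1,3] S\N   >
    [1,2] "near" : (S\N)/PP
    [2,3] "on" : PP

S\N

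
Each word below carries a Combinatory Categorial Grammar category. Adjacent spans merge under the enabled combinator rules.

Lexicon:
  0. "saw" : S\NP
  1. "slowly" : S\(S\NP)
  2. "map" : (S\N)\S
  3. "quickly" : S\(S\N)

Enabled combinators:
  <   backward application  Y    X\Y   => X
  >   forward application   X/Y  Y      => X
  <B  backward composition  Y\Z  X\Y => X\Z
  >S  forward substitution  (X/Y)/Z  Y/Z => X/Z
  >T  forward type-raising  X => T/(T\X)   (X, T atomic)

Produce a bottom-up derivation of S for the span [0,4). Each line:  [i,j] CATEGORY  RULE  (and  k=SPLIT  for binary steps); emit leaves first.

[0,1] S\NP  lex  "saw"
[1,2] S\(S\NP)  lex  "slowly"
[0,2] S  <  k=1
[2,3] (S\N)\S  lex  "map"
[0,3] S\N  <  k=2
[3,4] S\(S\N)  lex  "quickly"
[0,4] S  <  k=3

[0,4] S   <
  [0,3] S\N   <
    [0,2] S   <
      [0,1] "saw" : S\NP
      [1,2] "slowly" : S\(S\NP)
    [2,3] "map" : (S\N)\S
  [3,4] "quickly" : S\(S\N)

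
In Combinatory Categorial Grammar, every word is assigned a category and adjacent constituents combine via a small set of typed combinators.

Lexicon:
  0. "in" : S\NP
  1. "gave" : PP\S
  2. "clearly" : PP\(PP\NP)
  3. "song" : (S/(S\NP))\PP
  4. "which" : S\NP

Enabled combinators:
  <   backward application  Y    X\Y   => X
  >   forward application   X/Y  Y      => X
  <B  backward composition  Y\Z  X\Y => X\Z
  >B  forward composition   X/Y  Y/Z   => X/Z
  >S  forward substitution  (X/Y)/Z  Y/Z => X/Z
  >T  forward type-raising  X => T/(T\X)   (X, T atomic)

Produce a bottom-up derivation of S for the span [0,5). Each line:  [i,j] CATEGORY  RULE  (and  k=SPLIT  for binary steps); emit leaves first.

[0,1] S\NP  lex  "in"
[1,2] PP\S  lex  "gave"
[0,2] PP\NP  <B  k=1
[2,3] PP\(PP\NP)  lex  "clearly"
[0,3] PP  <  k=2
[3,4] (S/(S\NP))\PP  lex  "song"
[0,4] S/(S\NP)  <  k=3
[4,5] S\NP  lex  "which"
[0,5] S  >  k=4

[0,5] S   >
  [0,4] S/(S\NP)   <
    [0,3] PP   <
      [0,2] PP\NP   <B
        [0,1] "in" : S\NP
        [1,2] "gave" : PP\S
      [2,3] "clearly" : PP\(PP\NP)
    [3,4] "song" : (S/(S\NP))\PP
  [4,5] "which" : S\NP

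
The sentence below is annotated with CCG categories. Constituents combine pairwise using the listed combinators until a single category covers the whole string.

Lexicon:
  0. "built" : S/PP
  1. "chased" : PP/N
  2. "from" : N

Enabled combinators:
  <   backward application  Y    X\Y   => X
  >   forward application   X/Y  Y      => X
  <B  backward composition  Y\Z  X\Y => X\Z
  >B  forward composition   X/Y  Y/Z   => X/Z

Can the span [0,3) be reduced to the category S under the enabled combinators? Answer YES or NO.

YES

[0,3] S   >
  [0,1] "built" : S/PP
  [1,3] PP   >
    [1,2] "chased" : PP/N
    [2,3] "from" : N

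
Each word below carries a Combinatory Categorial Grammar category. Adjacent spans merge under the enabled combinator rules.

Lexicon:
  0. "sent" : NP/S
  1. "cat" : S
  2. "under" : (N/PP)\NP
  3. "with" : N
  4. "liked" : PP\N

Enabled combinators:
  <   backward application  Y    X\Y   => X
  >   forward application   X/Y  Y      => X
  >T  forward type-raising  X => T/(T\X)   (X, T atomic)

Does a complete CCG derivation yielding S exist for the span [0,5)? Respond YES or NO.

NO

NP/S S (N/PP)\NP N PP\N
CKY chart[0,5] = {N, N/(N\N), NP/(NP\N), PP/(PP\N), S/(S\N)}; S ∉ chart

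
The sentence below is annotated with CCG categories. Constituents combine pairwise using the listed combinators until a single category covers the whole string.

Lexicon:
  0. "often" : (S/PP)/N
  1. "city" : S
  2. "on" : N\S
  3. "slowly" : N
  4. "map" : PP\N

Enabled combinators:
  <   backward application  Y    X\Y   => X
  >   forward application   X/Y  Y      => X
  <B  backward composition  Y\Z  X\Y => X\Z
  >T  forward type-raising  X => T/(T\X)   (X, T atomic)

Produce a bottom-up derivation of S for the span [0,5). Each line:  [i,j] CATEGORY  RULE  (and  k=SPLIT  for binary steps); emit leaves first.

[0,1] (S/PP)/N  lex  "often"
[1,2] S  lex  "city"
[1,2] N/(N\S)  >T
[2,3] N\S  lex  "on"
[1,3] N  >  k=2
[0,3] S/PP  >  k=1
[3,4] N  lex  "slowly"
[3,4] PP/(PP\N)  >T
[4,5] PP\N  lex  "map"
[3,5] PP  >  k=4
[0,5] S  >  k=3

[0,5] S   >
  [0,3] S/PP   >
    [0,1] "often" : (S/PP)/N
    [1,3] N   >
      [1,2] N/(N\S)   >T
        [1,2] "city" : S
      [2,3] "on" : N\S
  [3,5] PP   >
    [3,4] PP/(PP\N)   >T
      [3,4] "slowly" : N
    [4,5] "map" : PP\N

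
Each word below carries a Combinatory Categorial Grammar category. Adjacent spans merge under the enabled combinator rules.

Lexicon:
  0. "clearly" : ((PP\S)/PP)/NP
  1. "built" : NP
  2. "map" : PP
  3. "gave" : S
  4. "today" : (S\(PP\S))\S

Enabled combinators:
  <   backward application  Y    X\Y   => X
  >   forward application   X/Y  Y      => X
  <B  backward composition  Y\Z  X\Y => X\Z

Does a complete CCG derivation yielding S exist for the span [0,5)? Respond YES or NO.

[0,5] S   <
  [0,3] PP\S   >
    [0,2] (PP\S)/PP   >
      [0,1] "clearly" : ((PP\S)/PP)/NP
      [1,2] "built" : NP
    [2,3] "map" : PP
  [3,5] S\(PP\S)   <
    [3,4] "gave" : S
    [4,5] "today" : (S\(PP\S))\S

YES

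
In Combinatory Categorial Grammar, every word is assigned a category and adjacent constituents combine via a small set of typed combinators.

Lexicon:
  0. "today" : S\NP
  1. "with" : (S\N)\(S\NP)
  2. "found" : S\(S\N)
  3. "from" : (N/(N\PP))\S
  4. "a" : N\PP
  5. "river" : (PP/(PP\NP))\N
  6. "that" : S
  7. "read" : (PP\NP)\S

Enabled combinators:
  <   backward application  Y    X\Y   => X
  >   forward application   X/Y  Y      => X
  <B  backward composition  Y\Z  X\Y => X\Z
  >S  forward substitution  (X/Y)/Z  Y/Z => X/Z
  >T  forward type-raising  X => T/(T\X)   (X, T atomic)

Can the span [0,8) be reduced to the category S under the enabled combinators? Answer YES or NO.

NO

S\NP (S\N)\(S\NP) S\(S\N) (N/(N\PP))\S N\PP (PP/(PP\NP))\N S (PP\NP)\S
CKY chart[0,8] = {N/(N\PP), NP/(NP\PP), PP, PP/(PP\PP), S/(S\PP)}; S ∉ chart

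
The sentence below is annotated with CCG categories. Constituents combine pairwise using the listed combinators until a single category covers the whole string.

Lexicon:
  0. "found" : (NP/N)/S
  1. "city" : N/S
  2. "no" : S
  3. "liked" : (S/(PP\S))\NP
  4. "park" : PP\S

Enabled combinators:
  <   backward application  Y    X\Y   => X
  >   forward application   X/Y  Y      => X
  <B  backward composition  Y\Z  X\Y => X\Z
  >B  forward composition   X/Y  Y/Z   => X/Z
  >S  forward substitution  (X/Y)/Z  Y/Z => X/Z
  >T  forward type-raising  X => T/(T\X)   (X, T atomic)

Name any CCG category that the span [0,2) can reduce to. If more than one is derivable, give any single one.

[0,5] S   >
  [0,4] S/(PP\S)   <
    [0,3] NP   >
      [0,2] NP/S   >S
        [0,1] "found" : (NP/N)/S
        [1,2] "city" : N/S
      [2,3] "no" : S
    [3,4] "liked" : (S/(PP\S))\NP
  [4,5] "park" : PP\S

NP/S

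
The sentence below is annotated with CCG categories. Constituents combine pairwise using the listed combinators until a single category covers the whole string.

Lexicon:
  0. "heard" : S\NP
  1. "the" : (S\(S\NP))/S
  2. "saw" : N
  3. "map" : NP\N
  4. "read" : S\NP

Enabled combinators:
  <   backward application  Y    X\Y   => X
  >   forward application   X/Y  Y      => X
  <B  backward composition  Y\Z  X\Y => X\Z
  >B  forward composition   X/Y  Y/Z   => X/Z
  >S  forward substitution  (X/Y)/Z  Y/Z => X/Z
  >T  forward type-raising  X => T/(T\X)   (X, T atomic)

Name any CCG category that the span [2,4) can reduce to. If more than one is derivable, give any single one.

NP

[0,5] S   <
  [0,1] "heard" : S\NP
  [1,5] S\(S\NP)   >
    [1,2] "the" : (S\(S\NP))/S
    [2,5] S   <
      [2,4] NP   >
        [2,3] NP/(NP\N)   >T
          [2,3] "saw" : N
        [3,4] "map" : NP\N
      [4,5] "read" : S\NP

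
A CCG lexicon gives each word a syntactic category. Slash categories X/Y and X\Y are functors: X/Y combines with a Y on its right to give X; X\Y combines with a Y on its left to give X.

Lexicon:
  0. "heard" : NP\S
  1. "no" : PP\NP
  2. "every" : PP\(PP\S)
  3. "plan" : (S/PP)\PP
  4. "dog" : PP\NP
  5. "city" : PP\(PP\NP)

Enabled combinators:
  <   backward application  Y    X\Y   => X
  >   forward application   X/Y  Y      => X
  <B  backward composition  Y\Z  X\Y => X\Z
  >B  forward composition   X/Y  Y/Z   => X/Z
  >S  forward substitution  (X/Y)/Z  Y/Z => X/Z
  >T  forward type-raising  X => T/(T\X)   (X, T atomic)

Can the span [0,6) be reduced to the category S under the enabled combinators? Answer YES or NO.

[0,6] S   >
  [0,4] S/PP   <
    [0,3] PP   <
      [0,2] PP\S   <B
        [0,1] "heard" : NP\S
        [1,2] "no" : PP\NP
      [2,3] "every" : PP\(PP\S)
    [3,4] "plan" : (S/PP)\PP
  [4,6] PP   <
    [4,5] "dog" : PP\NP
    [5,6] "city" : PP\(PP\NP)

YES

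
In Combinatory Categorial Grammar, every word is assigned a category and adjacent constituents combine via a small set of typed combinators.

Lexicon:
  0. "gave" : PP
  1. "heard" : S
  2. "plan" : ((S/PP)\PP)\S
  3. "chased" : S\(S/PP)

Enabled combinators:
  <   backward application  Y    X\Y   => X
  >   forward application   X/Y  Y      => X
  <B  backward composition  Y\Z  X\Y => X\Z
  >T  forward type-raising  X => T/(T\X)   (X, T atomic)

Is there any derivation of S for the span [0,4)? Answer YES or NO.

[0,4] S   <
  [0,1] "gave" : PP
  [1,4] S\PP   <B
    [1,3] (S/PP)\PP   <
      [1,2] "heard" : S
      [2,3] "plan" : ((S/PP)\PP)\S
    [3,4] "chased" : S\(S/PP)

YES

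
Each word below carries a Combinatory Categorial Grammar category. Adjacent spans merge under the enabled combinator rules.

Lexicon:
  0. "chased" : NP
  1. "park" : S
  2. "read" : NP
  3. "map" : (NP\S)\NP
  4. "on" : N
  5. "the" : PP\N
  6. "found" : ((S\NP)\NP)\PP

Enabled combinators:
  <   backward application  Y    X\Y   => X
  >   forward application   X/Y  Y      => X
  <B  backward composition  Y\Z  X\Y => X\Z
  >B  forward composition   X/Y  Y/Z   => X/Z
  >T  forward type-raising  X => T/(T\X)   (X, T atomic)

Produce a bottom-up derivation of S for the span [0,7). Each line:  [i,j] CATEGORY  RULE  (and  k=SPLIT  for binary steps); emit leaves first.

[0,7] S   <
  [0,1] "chased" : NP
  [1,7] S\NP   <
    [1,4] NP   <
      [1,2] "park" : S
      [2,4] NP\S   <
        [2,3] "read" : NP
        [3,4] "map" : (NP\S)\NP
    [4,7] (S\NP)\NP   <
      [4,6] PP   <
        [4,5] "on" : N
        [5,6] "the" : PP\N
      [6,7] "found" : ((S\NP)\NP)\PP

[0,1] NP  lex  "chased"
[1,2] S  lex  "park"
[2,3] NP  lex  "read"
[3,4] (NP\S)\NP  lex  "map"
[2,4] NP\S  <  k=3
[1,4] NP  <  k=2
[4,5] N  lex  "on"
[5,6] PP\N  lex  "the"
[4,6] PP  <  k=5
[6,7] ((S\NP)\NP)\PP  lex  "found"
[4,7] (S\NP)\NP  <  k=6
[1,7] S\NP  <  k=4
[0,7] S  <  k=1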